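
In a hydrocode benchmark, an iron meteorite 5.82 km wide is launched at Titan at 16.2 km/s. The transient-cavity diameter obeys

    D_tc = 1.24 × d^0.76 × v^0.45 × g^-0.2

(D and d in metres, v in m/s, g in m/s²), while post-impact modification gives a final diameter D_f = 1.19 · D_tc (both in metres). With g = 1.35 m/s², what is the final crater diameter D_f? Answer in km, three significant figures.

In SI: d = 5820 m, v = 16200 m/s.
d^0.76 = 5820^0.76 = 726.7
v^0.45 = 16200^0.45 = 78.39
g^-0.2 = 1.35^-0.2 = 0.9417
D_tc = 1.24 × 726.7 × 78.39 × 0.9417 = 66520 m
D_f = 1.19 × 66520 = 79159 m
     = 79.16 km

D_f ≈ 79.2 km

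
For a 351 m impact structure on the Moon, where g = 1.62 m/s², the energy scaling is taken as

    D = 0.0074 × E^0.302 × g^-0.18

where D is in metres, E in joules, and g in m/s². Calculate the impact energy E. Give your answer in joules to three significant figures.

Rearranging: E = [D / (0.0074 · g^-0.18)]^(1/0.302).
g^-0.18 = 1.62^-0.18 = 0.9168
D / (0.0074 × 0.9168) = 351 / (6.784 × 10^-3) = 5.174 × 10^4
E = (5.174 × 10^4)^3.3113 = 4.063 × 10^15 J

E ≈ 4.06 × 10^15 J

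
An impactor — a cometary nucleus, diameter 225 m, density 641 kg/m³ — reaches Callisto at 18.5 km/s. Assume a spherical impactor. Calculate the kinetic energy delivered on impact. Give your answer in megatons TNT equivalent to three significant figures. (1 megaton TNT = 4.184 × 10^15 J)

v = 18500 m/s.
Mass m = (π/6) ρ d³ = (π/6) × 641 × (225)³ = 3.823 × 10^9 kg
E = ½ m v² = 0.5 × 3.823 × 10^9 × (18500)² = 6.542 × 10^17 J
   = 6.542 × 10^17 / 4.184×10^15 = 156.4 Mt

E ≈ 156 Mt TNT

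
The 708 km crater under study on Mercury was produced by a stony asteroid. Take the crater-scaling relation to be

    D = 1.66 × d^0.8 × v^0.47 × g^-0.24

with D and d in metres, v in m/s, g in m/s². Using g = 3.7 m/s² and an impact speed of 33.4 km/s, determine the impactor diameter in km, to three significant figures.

Rearranging for d: d = [D / (1.66 · 33400^0.47 · 3.7^-0.24)]^(1/0.8).
D = 708000 m.
33400^0.47 = 133.7
3.7^-0.24 = 0.7305
Denominator = 1.66 × 133.7 × 0.7305 = 162.1
D / 162.1 = 708000 / 162.1 = 4368
d = 4368^(1/0.8) = 4368^1.25 = 35510 m

d ≈ 35.5 km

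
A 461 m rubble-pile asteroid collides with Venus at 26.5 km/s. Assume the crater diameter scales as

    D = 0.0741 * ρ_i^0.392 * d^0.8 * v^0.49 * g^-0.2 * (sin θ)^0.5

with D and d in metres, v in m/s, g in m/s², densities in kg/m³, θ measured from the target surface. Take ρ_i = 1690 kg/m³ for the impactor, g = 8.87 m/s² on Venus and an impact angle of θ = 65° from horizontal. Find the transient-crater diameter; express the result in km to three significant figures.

In SI units: v = 26500 m/s.
ρ_i^0.392 = 1690^0.392 = 18.42
d^0.8 = 461^0.8 = 135.2
v^0.49 = 26500^0.49 = 147.0
g^-0.2 = 8.87^-0.2 = 0.6463
(sin 65°)^0.5 = 0.9063^0.5 = 0.9520
D = 0.0741 × 18.42 × 135.2 × 147.0 × 0.6463 × 0.9520 = 16691 m
   = 16.69 km

D ≈ 16.7 km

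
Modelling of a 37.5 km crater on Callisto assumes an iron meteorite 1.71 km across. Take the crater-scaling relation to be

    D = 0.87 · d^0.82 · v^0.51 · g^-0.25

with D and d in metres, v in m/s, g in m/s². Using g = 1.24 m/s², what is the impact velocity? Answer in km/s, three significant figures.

v ≈ 8.61 km/s

Rearranging for v: v = [D / (0.87 · 1710^0.82 · 1.24^-0.25)]^(1/0.51).
D = 37500 m.
1710^0.82 = 447.8
1.24^-0.25 = 0.9476
Denominator = 0.87 × 447.8 × 0.9476 = 369.2
D / 369.2 = 37500 / 369.2 = 101.6
v = 101.6^(1/0.51) = 101.6^1.9608 = 8612 m/s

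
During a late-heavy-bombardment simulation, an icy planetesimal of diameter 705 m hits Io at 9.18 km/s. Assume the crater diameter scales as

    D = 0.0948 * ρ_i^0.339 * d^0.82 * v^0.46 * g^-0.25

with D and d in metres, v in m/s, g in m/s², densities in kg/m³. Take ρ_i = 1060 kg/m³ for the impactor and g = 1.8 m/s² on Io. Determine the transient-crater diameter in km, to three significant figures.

In SI units: v = 9180 m/s.
ρ_i^0.339 = 1060^0.339 = 10.61
d^0.82 = 705^0.82 = 216.5
v^0.46 = 9180^0.46 = 66.51
g^-0.25 = 1.8^-0.25 = 0.8633
D = 0.0948 × 10.61 × 216.5 × 66.51 × 0.8633 = 12503 m
   = 12.50 km

D ≈ 12.5 km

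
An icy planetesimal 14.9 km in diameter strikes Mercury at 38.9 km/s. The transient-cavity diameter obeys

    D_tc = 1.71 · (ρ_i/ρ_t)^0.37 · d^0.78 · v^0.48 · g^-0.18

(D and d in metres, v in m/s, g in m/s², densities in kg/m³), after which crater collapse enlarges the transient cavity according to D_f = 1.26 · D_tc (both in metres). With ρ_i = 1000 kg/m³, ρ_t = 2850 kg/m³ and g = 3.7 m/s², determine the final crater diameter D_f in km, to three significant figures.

In SI: d = 14900 m, v = 38900 m/s.
(ρ_i/ρ_t)^0.37 = (1000/2850)^0.37 = 0.6787
d^0.78 = 14900^0.78 = 1799
v^0.48 = 38900^0.48 = 159.7
g^-0.18 = 3.7^-0.18 = 0.7902
D_tc = 1.71 × 0.6787 × 1799 × 159.7 × 0.7902 = 2.635 × 10^5 m
D_f = 1.26 × 2.635 × 10^5 = 3.320 × 10^5 m
     = 332.0 km

D_f ≈ 332 km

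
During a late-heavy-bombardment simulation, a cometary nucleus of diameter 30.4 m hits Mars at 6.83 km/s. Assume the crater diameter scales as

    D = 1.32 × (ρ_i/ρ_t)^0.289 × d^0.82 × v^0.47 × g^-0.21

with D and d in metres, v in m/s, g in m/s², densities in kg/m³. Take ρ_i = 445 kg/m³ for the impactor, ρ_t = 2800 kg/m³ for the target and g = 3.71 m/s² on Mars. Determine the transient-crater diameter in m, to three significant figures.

In SI units: v = 6830 m/s.
(ρ_i/ρ_t)^0.289 = (445/2800)^0.289 = 0.5877
d^0.82 = 30.4^0.82 = 16.44
v^0.47 = 6830^0.47 = 63.41
g^-0.21 = 3.71^-0.21 = 0.7593
D = 1.32 × 0.5877 × 16.44 × 63.41 × 0.7593 = 614.0 m

D ≈ 614 m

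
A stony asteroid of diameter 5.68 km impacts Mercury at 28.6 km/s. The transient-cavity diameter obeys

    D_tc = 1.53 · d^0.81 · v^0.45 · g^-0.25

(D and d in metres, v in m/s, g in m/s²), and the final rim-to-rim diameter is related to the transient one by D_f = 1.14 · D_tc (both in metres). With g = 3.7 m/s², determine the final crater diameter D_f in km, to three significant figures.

D_f ≈ 140 km

In SI: d = 5680 m, v = 28600 m/s.
d^0.81 = 5680^0.81 = 1099
v^0.45 = 28600^0.45 = 101.2
g^-0.25 = 3.7^-0.25 = 0.7210
D_tc = 1.53 × 1099 × 101.2 × 0.7210 = 1.227 × 10^5 m
D_f = 1.14 × 1.227 × 10^5 = 1.399 × 10^5 m
     = 139.9 km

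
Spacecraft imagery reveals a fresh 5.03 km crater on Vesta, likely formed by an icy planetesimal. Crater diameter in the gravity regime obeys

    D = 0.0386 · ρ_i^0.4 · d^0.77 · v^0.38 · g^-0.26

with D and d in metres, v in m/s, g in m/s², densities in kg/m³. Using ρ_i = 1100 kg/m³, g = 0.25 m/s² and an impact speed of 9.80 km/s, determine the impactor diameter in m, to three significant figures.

Rearranging for d: d = [D / (0.0386 · 1100^0.4 · 9800^0.38 · 0.25^-0.26)]^(1/0.77).
D = 5030 m.
1100^0.4 = 16.46
9800^0.38 = 32.86
0.25^-0.26 = 1.434
Denominator = 0.0386 × 16.46 × 32.86 × 1.434 = 29.94
D / 29.94 = 5030 / 29.94 = 168.0
d = 168.0^(1/0.77) = 168.0^1.2987 = 776.3 m

d ≈ 776 m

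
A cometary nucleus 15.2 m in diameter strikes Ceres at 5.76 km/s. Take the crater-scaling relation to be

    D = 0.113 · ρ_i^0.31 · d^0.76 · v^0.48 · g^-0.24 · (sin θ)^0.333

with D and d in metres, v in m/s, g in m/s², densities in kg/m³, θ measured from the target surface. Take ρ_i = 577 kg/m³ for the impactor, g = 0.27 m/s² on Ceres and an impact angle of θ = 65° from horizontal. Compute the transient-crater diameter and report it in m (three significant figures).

In SI units: v = 5760 m/s.
ρ_i^0.31 = 577^0.31 = 7.177
d^0.76 = 15.2^0.76 = 7.910
v^0.48 = 5760^0.48 = 63.83
g^-0.24 = 0.27^-0.24 = 1.369
(sin 65°)^0.333 = 0.9063^0.333 = 0.9678
D = 0.113 × 7.177 × 7.910 × 63.83 × 1.369 × 0.9678 = 542.5 m

D ≈ 543 m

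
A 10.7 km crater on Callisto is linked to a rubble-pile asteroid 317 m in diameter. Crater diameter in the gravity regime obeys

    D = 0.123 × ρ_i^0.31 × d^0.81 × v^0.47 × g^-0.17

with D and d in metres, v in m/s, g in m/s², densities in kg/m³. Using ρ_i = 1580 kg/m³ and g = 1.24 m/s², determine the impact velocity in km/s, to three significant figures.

Rearranging for v: v = [D / (0.123 · 1580^0.31 · 317^0.81 · 1.24^-0.17)]^(1/0.47).
D = 10700 m.
1580^0.31 = 9.808
317^0.81 = 106.1
1.24^-0.17 = 0.9641
Denominator = 0.123 × 9.808 × 106.1 × 0.9641 = 123.4
D / 123.4 = 10700 / 123.4 = 86.71
v = 86.71^(1/0.47) = 86.71^2.1277 = 13293 m/s

v ≈ 13.3 km/s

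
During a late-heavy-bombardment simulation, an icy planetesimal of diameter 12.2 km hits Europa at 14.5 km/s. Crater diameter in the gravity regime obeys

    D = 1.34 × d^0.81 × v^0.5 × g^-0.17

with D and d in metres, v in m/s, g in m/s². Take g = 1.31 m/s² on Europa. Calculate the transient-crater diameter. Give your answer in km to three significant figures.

D ≈ 315 km

In SI units: d = 12200 m, v = 14500 m/s.
d^0.81 = 12200^0.81 = 2042
v^0.5 = 14500^0.5 = 120.4
g^-0.17 = 1.31^-0.17 = 0.9551
D = 1.34 × 2042 × 120.4 × 0.9551 = 3.147 × 10^5 m
   = 314.7 km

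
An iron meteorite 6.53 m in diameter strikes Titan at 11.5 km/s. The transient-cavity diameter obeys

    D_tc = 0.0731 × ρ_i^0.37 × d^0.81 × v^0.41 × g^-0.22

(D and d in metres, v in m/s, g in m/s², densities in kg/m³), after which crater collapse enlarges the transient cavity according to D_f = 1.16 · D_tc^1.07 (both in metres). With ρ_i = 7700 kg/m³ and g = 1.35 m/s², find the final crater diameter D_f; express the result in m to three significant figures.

v = 11500 m/s.
ρ_i^0.37 = 7700^0.37 = 27.42
d^0.81 = 6.53^0.81 = 4.572
v^0.41 = 11500^0.41 = 46.23
g^-0.22 = 1.35^-0.22 = 0.9361
D_tc = 0.0731 × 27.42 × 4.572 × 46.23 × 0.9361 = 396.6 m
D_f = 1.16 × (396.6)^1.07 = 699.4 m

D_f ≈ 699 m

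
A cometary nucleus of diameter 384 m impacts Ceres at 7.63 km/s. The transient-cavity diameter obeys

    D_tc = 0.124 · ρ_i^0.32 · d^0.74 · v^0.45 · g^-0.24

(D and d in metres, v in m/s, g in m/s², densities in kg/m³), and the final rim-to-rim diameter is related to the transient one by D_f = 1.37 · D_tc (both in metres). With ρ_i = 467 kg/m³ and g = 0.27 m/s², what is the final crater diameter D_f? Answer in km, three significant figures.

D_f ≈ 7.59 km

v = 7630 m/s.
ρ_i^0.32 = 467^0.32 = 7.148
d^0.74 = 384^0.74 = 81.73
v^0.45 = 7630^0.45 = 55.86
g^-0.24 = 0.27^-0.24 = 1.369
D_tc = 0.124 × 7.148 × 81.73 × 55.86 × 1.369 = 5540 m
D_f = 1.37 × 5540 = 7590 m
     = 7.590 km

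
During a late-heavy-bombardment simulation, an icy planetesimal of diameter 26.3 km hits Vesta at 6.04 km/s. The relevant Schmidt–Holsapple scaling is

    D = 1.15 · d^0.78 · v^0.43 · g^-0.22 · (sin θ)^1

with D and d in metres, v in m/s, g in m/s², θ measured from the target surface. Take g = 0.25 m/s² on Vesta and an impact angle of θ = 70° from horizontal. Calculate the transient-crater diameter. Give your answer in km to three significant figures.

In SI units: d = 26300 m, v = 6040 m/s.
d^0.78 = 26300^0.78 = 2803
v^0.43 = 6040^0.43 = 42.25
g^-0.22 = 0.25^-0.22 = 1.357
(sin 70°)^1 = 0.9397^1 = 0.9397
D = 1.15 × 2803 × 42.25 × 1.357 × 0.9397 = 1.737 × 10^5 m
   = 173.7 km

D ≈ 174 km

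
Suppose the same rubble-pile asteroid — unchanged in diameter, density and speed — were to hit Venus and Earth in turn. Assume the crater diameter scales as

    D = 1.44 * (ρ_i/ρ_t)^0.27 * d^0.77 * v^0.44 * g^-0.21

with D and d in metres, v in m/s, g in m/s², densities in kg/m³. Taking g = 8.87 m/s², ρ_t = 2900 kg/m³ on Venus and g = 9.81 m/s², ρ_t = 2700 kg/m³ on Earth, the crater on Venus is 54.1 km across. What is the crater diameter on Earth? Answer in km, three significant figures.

The impactor-only factors (d, v, ρ_i) cancel in the ratio, leaving D_Earth/D_Venus = (g_Earth/g_Venus)^-0.21 · (ρ_t,Venus/ρ_t,Earth)^0.27.
(9.81/8.87)^-0.21 = 1.106^-0.21 = 0.9791
(2900/2700)^0.27 = 1.074^0.27 = 1.019
Ratio = 0.9791 × 1.019 = 0.9977
D_Earth = 0.9977 × 54.1 km = 54.0 km

D ≈ 54.0 km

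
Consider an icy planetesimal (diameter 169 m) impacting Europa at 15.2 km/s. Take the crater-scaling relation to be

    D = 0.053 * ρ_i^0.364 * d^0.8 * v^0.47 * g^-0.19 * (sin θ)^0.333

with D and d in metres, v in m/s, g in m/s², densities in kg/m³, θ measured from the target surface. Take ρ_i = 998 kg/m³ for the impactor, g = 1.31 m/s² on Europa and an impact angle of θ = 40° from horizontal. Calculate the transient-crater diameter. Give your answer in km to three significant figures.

In SI units: v = 15200 m/s.
ρ_i^0.364 = 998^0.364 = 12.35
d^0.8 = 169^0.8 = 60.58
v^0.47 = 15200^0.47 = 92.36
g^-0.19 = 1.31^-0.19 = 0.9500
(sin 40°)^0.333 = 0.6428^0.333 = 0.8632
D = 0.053 × 12.35 × 60.58 × 92.36 × 0.9500 × 0.8632 = 3003 m
   = 3.003 km

D ≈ 3.00 km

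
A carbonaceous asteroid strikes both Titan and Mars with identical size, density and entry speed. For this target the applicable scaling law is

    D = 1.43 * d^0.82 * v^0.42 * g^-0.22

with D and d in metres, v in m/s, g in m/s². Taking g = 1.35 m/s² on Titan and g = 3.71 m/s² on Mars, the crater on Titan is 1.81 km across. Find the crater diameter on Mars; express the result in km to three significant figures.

D ≈ 1.45 km

All impactor-dependent factors cancel in the ratio, leaving D_Mars/D_Titan = (g_Mars/g_Titan)^-0.22.
(3.71/1.35)^-0.22 = 2.748^-0.22 = 0.8006
D_Mars = 0.8006 × 1.81 km = 1.45 km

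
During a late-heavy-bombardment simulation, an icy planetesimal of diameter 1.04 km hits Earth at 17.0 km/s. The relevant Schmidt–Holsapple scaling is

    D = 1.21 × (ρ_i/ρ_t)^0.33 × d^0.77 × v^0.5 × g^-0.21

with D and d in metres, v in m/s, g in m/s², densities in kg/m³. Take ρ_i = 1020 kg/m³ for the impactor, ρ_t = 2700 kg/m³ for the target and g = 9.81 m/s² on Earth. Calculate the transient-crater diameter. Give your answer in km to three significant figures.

In SI units: d = 1040 m, v = 17000 m/s.
(ρ_i/ρ_t)^0.33 = (1020/2700)^0.33 = 0.7253
d^0.77 = 1040^0.77 = 210.4
v^0.5 = 17000^0.5 = 130.4
g^-0.21 = 9.81^-0.21 = 0.6191
D = 1.21 × 0.7253 × 210.4 × 130.4 × 0.6191 = 14907 m
   = 14.91 km

D ≈ 14.9 km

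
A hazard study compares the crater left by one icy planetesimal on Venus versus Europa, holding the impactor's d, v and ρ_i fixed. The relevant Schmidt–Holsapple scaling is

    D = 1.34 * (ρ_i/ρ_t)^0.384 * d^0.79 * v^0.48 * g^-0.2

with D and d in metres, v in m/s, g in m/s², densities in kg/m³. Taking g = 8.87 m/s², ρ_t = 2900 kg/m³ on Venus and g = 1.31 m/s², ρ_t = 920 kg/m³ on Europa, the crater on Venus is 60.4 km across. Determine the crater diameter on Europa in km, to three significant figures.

The impactor-only factors (d, v, ρ_i) cancel in the ratio, leaving D_Europa/D_Venus = (g_Europa/g_Venus)^-0.2 · (ρ_t,Venus/ρ_t,Europa)^0.384.
(1.31/8.87)^-0.2 = 0.1477^-0.2 = 1.466
(2900/920)^0.384 = 3.152^0.384 = 1.554
Ratio = 1.466 × 1.554 = 2.278
D_Europa = 2.278 × 60.4 km = 138 km

D ≈ 138 km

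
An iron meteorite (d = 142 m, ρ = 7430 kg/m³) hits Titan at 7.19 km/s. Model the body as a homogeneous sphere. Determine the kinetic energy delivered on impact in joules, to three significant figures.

v = 7190 m/s.
Mass m = (π/6) ρ d³ = (π/6) × 7430 × (142)³ = 1.114 × 10^10 kg
E = ½ m v² = 0.5 × 1.114 × 10^10 × (7190)² = 2.879 × 10^17 J

E ≈ 2.88 × 10^17 J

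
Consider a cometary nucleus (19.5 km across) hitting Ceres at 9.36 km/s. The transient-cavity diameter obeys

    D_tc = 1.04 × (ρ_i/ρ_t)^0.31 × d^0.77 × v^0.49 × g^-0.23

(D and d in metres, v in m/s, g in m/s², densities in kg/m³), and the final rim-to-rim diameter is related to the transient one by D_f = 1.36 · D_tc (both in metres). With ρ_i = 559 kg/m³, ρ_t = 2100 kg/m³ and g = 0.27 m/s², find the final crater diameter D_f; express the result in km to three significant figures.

D_f ≈ 225 km

In SI: d = 19500 m, v = 9360 m/s.
(ρ_i/ρ_t)^0.31 = (559/2100)^0.31 = 0.6635
d^0.77 = 19500^0.77 = 2011
v^0.49 = 9360^0.49 = 88.29
g^-0.23 = 0.27^-0.23 = 1.351
D_tc = 1.04 × 0.6635 × 2011 × 88.29 × 1.351 = 1.655 × 10^5 m
D_f = 1.36 × 1.655 × 10^5 = 2.251 × 10^5 m
     = 225.1 km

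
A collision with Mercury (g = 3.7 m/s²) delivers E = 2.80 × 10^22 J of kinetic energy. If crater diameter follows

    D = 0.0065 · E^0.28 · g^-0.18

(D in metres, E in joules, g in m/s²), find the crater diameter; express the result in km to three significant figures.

E^0.28 = (2.80 × 10^22)^0.28 = 1.928 × 10^6
g^-0.18 = 3.7^-0.18 = 0.7902
D = 0.0065 × 1.928 × 10^6 × 0.7902 = 9903 m
   = 9.903 km

D ≈ 9.90 km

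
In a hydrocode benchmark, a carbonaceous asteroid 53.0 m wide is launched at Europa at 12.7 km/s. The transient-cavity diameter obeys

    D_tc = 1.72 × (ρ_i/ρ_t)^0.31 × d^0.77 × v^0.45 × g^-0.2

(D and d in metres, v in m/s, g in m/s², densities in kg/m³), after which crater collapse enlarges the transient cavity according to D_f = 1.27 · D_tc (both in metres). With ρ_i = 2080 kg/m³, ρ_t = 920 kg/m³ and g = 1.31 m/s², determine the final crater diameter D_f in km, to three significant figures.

v = 12700 m/s.
(ρ_i/ρ_t)^0.31 = (2080/920)^0.31 = 1.288
d^0.77 = 53^0.77 = 21.27
v^0.45 = 12700^0.45 = 70.26
g^-0.2 = 1.31^-0.2 = 0.9474
D_tc = 1.72 × 1.288 × 21.27 × 70.26 × 0.9474 = 3137 m
D_f = 1.27 × 3137 = 3984 m
     = 3.984 km

D_f ≈ 3.98 km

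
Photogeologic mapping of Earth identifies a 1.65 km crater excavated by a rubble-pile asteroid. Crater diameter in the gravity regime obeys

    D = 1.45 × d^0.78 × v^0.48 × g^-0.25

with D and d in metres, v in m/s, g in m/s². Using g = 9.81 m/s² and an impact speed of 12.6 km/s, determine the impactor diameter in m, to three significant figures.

d ≈ 51.6 m

Rearranging for d: d = [D / (1.45 · 12600^0.48 · 9.81^-0.25)]^(1/0.78).
D = 1650 m.
12600^0.48 = 92.93
9.81^-0.25 = 0.5650
Denominator = 1.45 × 92.93 × 0.5650 = 76.13
D / 76.13 = 1650 / 76.13 = 21.67
d = 21.67^(1/0.78) = 21.67^1.2821 = 51.61 m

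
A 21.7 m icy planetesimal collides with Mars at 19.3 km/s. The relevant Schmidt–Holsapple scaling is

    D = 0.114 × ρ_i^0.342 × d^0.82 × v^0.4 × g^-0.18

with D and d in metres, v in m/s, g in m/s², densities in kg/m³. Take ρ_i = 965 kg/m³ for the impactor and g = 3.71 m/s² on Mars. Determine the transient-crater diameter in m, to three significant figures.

D ≈ 610 m

In SI units: v = 19300 m/s.
ρ_i^0.342 = 965^0.342 = 10.49
d^0.82 = 21.7^0.82 = 12.47
v^0.4 = 19300^0.4 = 51.79
g^-0.18 = 3.71^-0.18 = 0.7898
D = 0.114 × 10.49 × 12.47 × 51.79 × 0.7898 = 610.0 m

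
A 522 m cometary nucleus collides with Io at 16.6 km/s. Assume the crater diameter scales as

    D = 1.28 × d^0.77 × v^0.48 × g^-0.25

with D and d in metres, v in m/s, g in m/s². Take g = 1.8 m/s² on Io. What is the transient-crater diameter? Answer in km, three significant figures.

D ≈ 14.5 km

In SI units: v = 16600 m/s.
d^0.77 = 522^0.77 = 123.8
v^0.48 = 16600^0.48 = 106.1
g^-0.25 = 1.8^-0.25 = 0.8633
D = 1.28 × 123.8 × 106.1 × 0.8633 = 14515 m
   = 14.51 km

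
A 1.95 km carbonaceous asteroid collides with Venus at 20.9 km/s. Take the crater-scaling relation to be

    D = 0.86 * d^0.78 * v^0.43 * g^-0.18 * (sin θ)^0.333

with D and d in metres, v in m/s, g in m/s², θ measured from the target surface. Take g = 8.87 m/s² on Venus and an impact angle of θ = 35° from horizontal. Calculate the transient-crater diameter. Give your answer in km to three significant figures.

D ≈ 12.8 km

In SI units: d = 1950 m, v = 20900 m/s.
d^0.78 = 1950^0.78 = 368.3
v^0.43 = 20900^0.43 = 72.05
g^-0.18 = 8.87^-0.18 = 0.6751
(sin 35°)^0.333 = 0.5736^0.333 = 0.8310
D = 0.86 × 368.3 × 72.05 × 0.6751 × 0.8310 = 12803 m
   = 12.80 km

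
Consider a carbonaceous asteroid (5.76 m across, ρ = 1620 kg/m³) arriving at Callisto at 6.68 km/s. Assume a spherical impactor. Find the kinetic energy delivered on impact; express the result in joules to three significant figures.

v = 6680 m/s.
Mass m = (π/6) ρ d³ = (π/6) × 1620 × (5.76)³ = 1.621 × 10^5 kg
E = ½ m v² = 0.5 × 1.621 × 10^5 × (6680)² = 3.617 × 10^12 J

E ≈ 3.62 × 10^12 J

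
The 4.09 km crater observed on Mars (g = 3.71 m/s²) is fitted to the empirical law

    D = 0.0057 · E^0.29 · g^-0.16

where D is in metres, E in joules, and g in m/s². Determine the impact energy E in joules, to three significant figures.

Rearranging: E = [D / (0.0057 · g^-0.16)]^(1/0.29).
D = 4090 m.
g^-0.16 = 3.71^-0.16 = 0.8108
D / (0.0057 × 0.8108) = 4090 / (4.622 × 10^-3) = 8.849 × 10^5
E = (8.849 × 10^5)^3.4483 = 3.211 × 10^20 J

E ≈ 3.21 × 10^20 J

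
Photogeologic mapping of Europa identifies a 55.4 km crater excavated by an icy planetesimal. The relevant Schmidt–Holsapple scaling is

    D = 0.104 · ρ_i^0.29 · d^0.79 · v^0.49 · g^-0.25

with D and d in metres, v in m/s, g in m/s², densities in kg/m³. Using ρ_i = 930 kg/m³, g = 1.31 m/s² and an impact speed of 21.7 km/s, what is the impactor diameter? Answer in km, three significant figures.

Rearranging for d: d = [D / (0.104 · 930^0.29 · 21700^0.49 · 1.31^-0.25)]^(1/0.79).
D = 55400 m.
930^0.29 = 7.259
21700^0.49 = 133.3
1.31^-0.25 = 0.9347
Denominator = 0.104 × 7.259 × 133.3 × 0.9347 = 94.06
D / 94.06 = 55400 / 94.06 = 589.0
d = 589.0^(1/0.79) = 589.0^1.2658 = 3209 m

d ≈ 3.21 km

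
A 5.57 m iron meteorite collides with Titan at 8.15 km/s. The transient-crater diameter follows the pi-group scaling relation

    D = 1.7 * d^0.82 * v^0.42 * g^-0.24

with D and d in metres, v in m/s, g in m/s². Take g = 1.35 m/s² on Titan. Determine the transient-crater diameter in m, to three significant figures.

In SI units: v = 8150 m/s.
d^0.82 = 5.57^0.82 = 4.089
v^0.42 = 8150^0.42 = 43.92
g^-0.24 = 1.35^-0.24 = 0.9305
D = 1.7 × 4.089 × 43.92 × 0.9305 = 284.1 m

D ≈ 284 m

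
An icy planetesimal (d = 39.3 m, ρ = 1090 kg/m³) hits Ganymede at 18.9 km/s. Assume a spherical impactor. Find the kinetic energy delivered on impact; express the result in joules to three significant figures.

v = 18900 m/s.
Mass m = (π/6) ρ d³ = (π/6) × 1090 × (39.3)³ = 3.464 × 10^7 kg
E = ½ m v² = 0.5 × 3.464 × 10^7 × (18900)² = 6.187 × 10^15 J

E ≈ 6.19 × 10^15 J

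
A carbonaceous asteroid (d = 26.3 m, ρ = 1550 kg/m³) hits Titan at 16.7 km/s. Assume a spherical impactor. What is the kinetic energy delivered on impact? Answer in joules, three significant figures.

E ≈ 2.06 × 10^15 J

v = 16700 m/s.
Mass m = (π/6) ρ d³ = (π/6) × 1550 × (26.3)³ = 1.476 × 10^7 kg
E = ½ m v² = 0.5 × 1.476 × 10^7 × (16700)² = 2.058 × 10^15 J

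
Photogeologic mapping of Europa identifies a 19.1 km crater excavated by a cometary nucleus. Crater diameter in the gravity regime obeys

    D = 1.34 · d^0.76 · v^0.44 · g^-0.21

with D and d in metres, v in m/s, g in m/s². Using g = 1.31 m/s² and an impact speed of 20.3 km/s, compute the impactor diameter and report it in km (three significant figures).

Rearranging for d: d = [D / (1.34 · 20300^0.44 · 1.31^-0.21)]^(1/0.76).
D = 19100 m.
20300^0.44 = 78.58
1.31^-0.21 = 0.9449
Denominator = 1.34 × 78.58 × 0.9449 = 99.50
D / 99.50 = 19100 / 99.50 = 192.0
d = 192.0^(1/0.76) = 192.0^1.3158 = 1010 m

d ≈ 1.01 km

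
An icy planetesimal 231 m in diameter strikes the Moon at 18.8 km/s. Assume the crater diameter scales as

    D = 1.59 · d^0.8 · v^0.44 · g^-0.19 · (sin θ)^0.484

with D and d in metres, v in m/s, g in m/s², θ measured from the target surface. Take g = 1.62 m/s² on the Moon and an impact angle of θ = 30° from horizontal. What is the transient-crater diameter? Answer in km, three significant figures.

In SI units: v = 18800 m/s.
d^0.8 = 231^0.8 = 77.78
v^0.44 = 18800^0.44 = 75.97
g^-0.19 = 1.62^-0.19 = 0.9124
(sin 30°)^0.484 = 0.5000^0.484 = 0.7150
D = 1.59 × 77.78 × 75.97 × 0.9124 × 0.7150 = 6129 m
   = 6.129 km

D ≈ 6.13 km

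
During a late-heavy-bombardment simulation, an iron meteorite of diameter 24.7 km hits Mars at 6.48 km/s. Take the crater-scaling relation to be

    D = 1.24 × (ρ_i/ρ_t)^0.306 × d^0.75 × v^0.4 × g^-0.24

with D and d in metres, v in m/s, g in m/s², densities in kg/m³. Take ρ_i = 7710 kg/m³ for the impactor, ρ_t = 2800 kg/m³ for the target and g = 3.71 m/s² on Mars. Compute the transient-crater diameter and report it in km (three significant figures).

In SI units: d = 24700 m, v = 6480 m/s.
(ρ_i/ρ_t)^0.306 = (7710/2800)^0.306 = 1.363
d^0.75 = 24700^0.75 = 1970
v^0.4 = 6480^0.4 = 33.47
g^-0.24 = 3.71^-0.24 = 0.7300
D = 1.24 × 1.363 × 1970 × 33.47 × 0.7300 = 81351 m
   = 81.35 km

D ≈ 81.4 km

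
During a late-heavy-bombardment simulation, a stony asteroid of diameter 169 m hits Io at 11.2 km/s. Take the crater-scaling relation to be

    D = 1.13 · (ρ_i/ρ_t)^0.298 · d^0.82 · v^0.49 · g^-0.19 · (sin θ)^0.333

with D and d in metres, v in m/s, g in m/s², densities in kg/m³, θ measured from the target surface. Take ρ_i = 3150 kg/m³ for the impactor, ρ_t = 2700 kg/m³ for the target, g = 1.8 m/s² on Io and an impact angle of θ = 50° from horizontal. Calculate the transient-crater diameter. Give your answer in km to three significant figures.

D ≈ 6.27 km

In SI units: v = 11200 m/s.
(ρ_i/ρ_t)^0.298 = (3150/2700)^0.298 = 1.047
d^0.82 = 169^0.82 = 67.12
v^0.49 = 11200^0.49 = 96.41
g^-0.19 = 1.8^-0.19 = 0.8943
(sin 50°)^0.333 = 0.7660^0.333 = 0.9151
D = 1.13 × 1.047 × 67.12 × 96.41 × 0.8943 × 0.9151 = 6265 m
   = 6.265 km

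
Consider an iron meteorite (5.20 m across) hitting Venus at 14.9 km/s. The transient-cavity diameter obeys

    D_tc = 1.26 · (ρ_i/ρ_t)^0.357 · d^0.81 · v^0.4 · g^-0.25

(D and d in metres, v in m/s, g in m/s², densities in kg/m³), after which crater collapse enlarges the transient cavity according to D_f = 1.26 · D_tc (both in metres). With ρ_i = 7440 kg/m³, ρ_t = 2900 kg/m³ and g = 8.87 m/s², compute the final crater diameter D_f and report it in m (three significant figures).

v = 14900 m/s.
(ρ_i/ρ_t)^0.357 = (7440/2900)^0.357 = 1.400
d^0.81 = 5.2^0.81 = 3.802
v^0.4 = 14900^0.4 = 46.70
g^-0.25 = 8.87^-0.25 = 0.5795
D_tc = 1.26 × 1.400 × 3.802 × 46.70 × 0.5795 = 181.5 m
D_f = 1.26 × 181.5 = 228.7 m

D_f ≈ 229 m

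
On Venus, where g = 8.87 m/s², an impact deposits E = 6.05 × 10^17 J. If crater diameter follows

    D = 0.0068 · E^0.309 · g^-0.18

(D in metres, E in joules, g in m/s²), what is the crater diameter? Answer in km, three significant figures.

D ≈ 1.43 km

E^0.309 = (6.05 × 10^17)^0.309 = 3.123 × 10^5
g^-0.18 = 8.87^-0.18 = 0.6751
D = 0.0068 × 3.123 × 10^5 × 0.6751 = 1434 m
   = 1.434 km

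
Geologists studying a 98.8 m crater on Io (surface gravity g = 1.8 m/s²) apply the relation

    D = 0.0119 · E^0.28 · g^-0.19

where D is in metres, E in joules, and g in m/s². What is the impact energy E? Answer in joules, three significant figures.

E ≈ 1.48 × 10^14 J

Rearranging: E = [D / (0.0119 · g^-0.19)]^(1/0.28).
g^-0.19 = 1.8^-0.19 = 0.8943
D / (0.0119 × 0.8943) = 98.8 / (0.01064) = 9.286 × 10^3
E = (9.286 × 10^3)^3.5714 = 1.482 × 10^14 J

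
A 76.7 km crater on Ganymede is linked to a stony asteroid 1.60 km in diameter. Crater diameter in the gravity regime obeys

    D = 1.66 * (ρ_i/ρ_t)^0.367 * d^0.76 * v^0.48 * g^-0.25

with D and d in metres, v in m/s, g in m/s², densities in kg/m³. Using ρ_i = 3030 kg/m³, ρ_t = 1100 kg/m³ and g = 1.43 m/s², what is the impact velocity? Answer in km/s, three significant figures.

Rearranging for v: v = [D / (1.66 · (3030/1100)^0.367 · 1600^0.76 · 1.43^-0.25)]^(1/0.48).
D = 76700 m.
(3030/1100)^0.367 = 1.450
1600^0.76 = 272.4
1.43^-0.25 = 0.9145
Denominator = 1.66 × 1.450 × 272.4 × 0.9145 = 599.6
D / 599.6 = 76700 / 599.6 = 127.9
v = 127.9^(1/0.48) = 127.9^2.0833 = 24504 m/s

v ≈ 24.5 km/s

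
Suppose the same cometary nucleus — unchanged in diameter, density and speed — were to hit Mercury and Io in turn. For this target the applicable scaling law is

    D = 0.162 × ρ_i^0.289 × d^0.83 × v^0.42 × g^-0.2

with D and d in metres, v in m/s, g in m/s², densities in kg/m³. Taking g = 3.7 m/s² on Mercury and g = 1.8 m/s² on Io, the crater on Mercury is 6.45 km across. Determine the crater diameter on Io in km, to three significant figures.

D ≈ 7.45 km

All impactor-dependent factors cancel in the ratio, leaving D_Io/D_Mercury = (g_Io/g_Mercury)^-0.2.
(1.8/3.7)^-0.2 = 0.4865^-0.2 = 1.155
D_Io = 1.155 × 6.45 km = 7.45 km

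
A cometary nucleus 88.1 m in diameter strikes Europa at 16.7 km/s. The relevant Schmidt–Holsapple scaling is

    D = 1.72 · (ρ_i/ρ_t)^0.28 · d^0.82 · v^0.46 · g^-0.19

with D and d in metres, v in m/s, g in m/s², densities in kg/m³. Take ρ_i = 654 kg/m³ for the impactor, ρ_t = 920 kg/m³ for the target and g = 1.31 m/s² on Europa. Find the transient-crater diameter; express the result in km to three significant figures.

In SI units: v = 16700 m/s.
(ρ_i/ρ_t)^0.28 = (654/920)^0.28 = 0.9089
d^0.82 = 88.1^0.82 = 39.34
v^0.46 = 16700^0.46 = 87.59
g^-0.19 = 1.31^-0.19 = 0.9500
D = 1.72 × 0.9089 × 39.34 × 87.59 × 0.9500 = 5117 m
   = 5.117 km

D ≈ 5.12 km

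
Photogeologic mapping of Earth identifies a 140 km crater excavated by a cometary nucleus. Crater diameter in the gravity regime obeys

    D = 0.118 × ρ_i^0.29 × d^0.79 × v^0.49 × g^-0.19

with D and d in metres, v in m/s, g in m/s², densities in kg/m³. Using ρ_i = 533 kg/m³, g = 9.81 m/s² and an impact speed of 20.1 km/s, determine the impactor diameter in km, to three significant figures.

Rearranging for d: d = [D / (0.118 · 533^0.29 · 20100^0.49 · 9.81^-0.19)]^(1/0.79).
D = 140000 m.
533^0.29 = 6.177
20100^0.49 = 128.4
9.81^-0.19 = 0.6480
Denominator = 0.118 × 6.177 × 128.4 × 0.6480 = 60.65
D / 60.65 = 140000 / 60.65 = 2308
d = 2308^(1/0.79) = 2308^1.2658 = 18079 m

d ≈ 18.1 km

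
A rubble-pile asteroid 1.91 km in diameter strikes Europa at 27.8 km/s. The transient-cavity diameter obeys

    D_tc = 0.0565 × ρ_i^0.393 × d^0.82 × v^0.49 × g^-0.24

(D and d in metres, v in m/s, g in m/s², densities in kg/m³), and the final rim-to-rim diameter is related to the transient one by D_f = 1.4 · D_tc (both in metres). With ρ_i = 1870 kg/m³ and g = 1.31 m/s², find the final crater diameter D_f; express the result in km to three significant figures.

In SI: d = 1910 m, v = 27800 m/s.
ρ_i^0.393 = 1870^0.393 = 19.31
d^0.82 = 1910^0.82 = 490.3
v^0.49 = 27800^0.49 = 150.5
g^-0.24 = 1.31^-0.24 = 0.9372
D_tc = 0.0565 × 19.31 × 490.3 × 150.5 × 0.9372 = 75450 m
D_f = 1.4 × 75450 = 1.056 × 10^5 m
     = 105.6 km

D_f ≈ 106 km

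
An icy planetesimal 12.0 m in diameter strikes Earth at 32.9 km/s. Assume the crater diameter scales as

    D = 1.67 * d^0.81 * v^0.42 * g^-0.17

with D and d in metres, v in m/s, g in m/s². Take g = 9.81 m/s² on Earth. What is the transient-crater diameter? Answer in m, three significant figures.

D ≈ 669 m

In SI units: v = 32900 m/s.
d^0.81 = 12^0.81 = 7.484
v^0.42 = 32900^0.42 = 78.93
g^-0.17 = 9.81^-0.17 = 0.6783
D = 1.67 × 7.484 × 78.93 × 0.6783 = 669.1 m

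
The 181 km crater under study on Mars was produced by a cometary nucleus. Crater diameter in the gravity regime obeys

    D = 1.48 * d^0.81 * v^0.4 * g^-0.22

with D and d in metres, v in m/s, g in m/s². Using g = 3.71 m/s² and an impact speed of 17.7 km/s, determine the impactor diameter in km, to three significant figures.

d ≈ 21.8 km

Rearranging for d: d = [D / (1.48 · 17700^0.4 · 3.71^-0.22)]^(1/0.81).
D = 181000 m.
17700^0.4 = 50.03
3.71^-0.22 = 0.7494
Denominator = 1.48 × 50.03 × 0.7494 = 55.49
D / 55.49 = 181000 / 55.49 = 3262
d = 3262^(1/0.81) = 3262^1.2346 = 21764 m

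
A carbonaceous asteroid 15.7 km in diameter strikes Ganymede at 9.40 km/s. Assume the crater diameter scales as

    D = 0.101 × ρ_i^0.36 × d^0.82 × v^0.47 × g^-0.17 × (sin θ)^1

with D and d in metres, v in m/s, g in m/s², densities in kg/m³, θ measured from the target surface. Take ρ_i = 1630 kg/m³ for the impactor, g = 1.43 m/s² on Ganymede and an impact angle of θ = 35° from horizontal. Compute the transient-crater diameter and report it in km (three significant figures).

D ≈ 159 km

In SI units: d = 15700 m, v = 9400 m/s.
ρ_i^0.36 = 1630^0.36 = 14.33
d^0.82 = 15700^0.82 = 2758
v^0.47 = 9400^0.47 = 73.68
g^-0.17 = 1.43^-0.17 = 0.9410
(sin 35°)^1 = 0.5736^1 = 0.5736
D = 0.101 × 14.33 × 2758 × 73.68 × 0.9410 × 0.5736 = 1.587 × 10^5 m
   = 158.7 km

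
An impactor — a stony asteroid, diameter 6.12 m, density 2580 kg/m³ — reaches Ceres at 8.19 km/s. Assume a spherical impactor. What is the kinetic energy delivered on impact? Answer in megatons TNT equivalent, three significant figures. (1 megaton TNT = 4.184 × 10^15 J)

v = 8190 m/s.
Mass m = (π/6) ρ d³ = (π/6) × 2580 × (6.12)³ = 3.097 × 10^5 kg
E = ½ m v² = 0.5 × 3.097 × 10^5 × (8190)² = 1.039 × 10^13 J
   = 1.039 × 10^13 / 4.184×10^15 = 2.483 × 10^-3 Mt

E ≈ 2.48 × 10^-3 Mt TNT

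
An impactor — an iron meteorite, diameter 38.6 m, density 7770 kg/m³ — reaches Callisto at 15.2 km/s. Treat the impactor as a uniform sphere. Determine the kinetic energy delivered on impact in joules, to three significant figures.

E ≈ 2.70 × 10^16 J

v = 15200 m/s.
Mass m = (π/6) ρ d³ = (π/6) × 7770 × (38.6)³ = 2.340 × 10^8 kg
E = ½ m v² = 0.5 × 2.340 × 10^8 × (15200)² = 2.703 × 10^16 J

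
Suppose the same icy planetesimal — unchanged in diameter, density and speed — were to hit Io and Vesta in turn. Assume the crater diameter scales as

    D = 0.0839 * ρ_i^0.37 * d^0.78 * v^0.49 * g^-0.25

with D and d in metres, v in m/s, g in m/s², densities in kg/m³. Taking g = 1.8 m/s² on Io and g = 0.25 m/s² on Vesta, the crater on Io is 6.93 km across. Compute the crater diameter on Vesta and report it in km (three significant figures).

D ≈ 11.4 km

All impactor-dependent factors cancel in the ratio, leaving D_Vesta/D_Io = (g_Vesta/g_Io)^-0.25.
(0.25/1.8)^-0.25 = 0.1389^-0.25 = 1.638
D_Vesta = 1.638 × 6.93 km = 11.4 km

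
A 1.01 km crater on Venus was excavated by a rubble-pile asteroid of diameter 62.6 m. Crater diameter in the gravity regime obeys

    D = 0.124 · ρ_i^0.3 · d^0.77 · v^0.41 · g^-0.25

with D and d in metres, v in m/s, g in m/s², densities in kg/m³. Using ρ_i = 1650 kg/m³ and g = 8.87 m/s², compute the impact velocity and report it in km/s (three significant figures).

Rearranging for v: v = [D / (0.124 · 1650^0.3 · 62.6^0.77 · 8.87^-0.25)]^(1/0.41).
D = 1010 m.
1650^0.3 = 9.231
62.6^0.77 = 24.17
8.87^-0.25 = 0.5795
Denominator = 0.124 × 9.231 × 24.17 × 0.5795 = 16.03
D / 16.03 = 1010 / 16.03 = 63.01
v = 63.01^(1/0.41) = 63.01^2.439 = 24477 m/s

v ≈ 24.5 km/s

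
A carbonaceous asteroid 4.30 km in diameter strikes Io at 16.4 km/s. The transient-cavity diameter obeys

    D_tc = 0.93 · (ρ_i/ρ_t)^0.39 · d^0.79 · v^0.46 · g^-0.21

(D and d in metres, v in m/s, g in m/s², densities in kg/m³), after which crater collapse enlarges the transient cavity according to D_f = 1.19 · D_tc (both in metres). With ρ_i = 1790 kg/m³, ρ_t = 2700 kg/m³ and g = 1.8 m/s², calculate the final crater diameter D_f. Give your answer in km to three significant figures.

D_f ≈ 53.7 km

In SI: d = 4300 m, v = 16400 m/s.
(ρ_i/ρ_t)^0.39 = (1790/2700)^0.39 = 0.8519
d^0.79 = 4300^0.79 = 742.1
v^0.46 = 16400^0.46 = 86.86
g^-0.21 = 1.8^-0.21 = 0.8839
D_tc = 0.93 × 0.8519 × 742.1 × 86.86 × 0.8839 = 45140 m
D_f = 1.19 × 45140 = 53717 m
     = 53.72 km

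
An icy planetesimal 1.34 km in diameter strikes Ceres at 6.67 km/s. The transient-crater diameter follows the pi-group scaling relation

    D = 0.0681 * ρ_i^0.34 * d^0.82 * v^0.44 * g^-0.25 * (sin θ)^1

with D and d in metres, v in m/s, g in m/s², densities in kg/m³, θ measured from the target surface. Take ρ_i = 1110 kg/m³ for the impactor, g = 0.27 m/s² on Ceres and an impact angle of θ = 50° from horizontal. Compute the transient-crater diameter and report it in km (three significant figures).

In SI units: d = 1340 m, v = 6670 m/s.
ρ_i^0.34 = 1110^0.34 = 10.85
d^0.82 = 1340^0.82 = 366.6
v^0.44 = 6670^0.44 = 48.15
g^-0.25 = 0.27^-0.25 = 1.387
(sin 50°)^1 = 0.7660^1 = 0.7660
D = 0.0681 × 10.85 × 366.6 × 48.15 × 1.387 × 0.7660 = 13857 m
   = 13.86 km

D ≈ 13.9 km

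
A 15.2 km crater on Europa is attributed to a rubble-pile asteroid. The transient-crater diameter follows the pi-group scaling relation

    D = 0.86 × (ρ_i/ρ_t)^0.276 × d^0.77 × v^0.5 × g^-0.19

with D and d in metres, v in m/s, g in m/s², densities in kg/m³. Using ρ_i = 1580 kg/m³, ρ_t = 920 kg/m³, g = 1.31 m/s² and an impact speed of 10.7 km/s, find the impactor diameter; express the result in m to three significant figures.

Rearranging for d: d = [D / (0.86 · (1580/920)^0.276 · 10700^0.5 · 1.31^-0.19)]^(1/0.77).
D = 15200 m.
(1580/920)^0.276 = 1.161
10700^0.5 = 103.4
1.31^-0.19 = 0.9500
Denominator = 0.86 × 1.161 × 103.4 × 0.9500 = 98.08
D / 98.08 = 15200 / 98.08 = 155.0
d = 155.0^(1/0.77) = 155.0^1.2987 = 699.2 m

d ≈ 699 m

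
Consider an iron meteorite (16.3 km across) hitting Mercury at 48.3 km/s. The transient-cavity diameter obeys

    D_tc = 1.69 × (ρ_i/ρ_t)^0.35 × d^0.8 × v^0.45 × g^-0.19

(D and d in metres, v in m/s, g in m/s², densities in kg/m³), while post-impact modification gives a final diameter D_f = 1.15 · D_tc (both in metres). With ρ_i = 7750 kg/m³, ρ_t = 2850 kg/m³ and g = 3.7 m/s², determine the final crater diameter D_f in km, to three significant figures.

In SI: d = 16300 m, v = 48300 m/s.
(ρ_i/ρ_t)^0.35 = (7750/2850)^0.35 = 1.419
d^0.8 = 16300^0.8 = 2343
v^0.45 = 48300^0.45 = 128.2
g^-0.19 = 3.7^-0.19 = 0.7799
D_tc = 1.69 × 1.419 × 2343 × 128.2 × 0.7799 = 5.618 × 10^5 m
D_f = 1.15 × 5.618 × 10^5 = 6.461 × 10^5 m
     = 646.1 km

D_f ≈ 646 km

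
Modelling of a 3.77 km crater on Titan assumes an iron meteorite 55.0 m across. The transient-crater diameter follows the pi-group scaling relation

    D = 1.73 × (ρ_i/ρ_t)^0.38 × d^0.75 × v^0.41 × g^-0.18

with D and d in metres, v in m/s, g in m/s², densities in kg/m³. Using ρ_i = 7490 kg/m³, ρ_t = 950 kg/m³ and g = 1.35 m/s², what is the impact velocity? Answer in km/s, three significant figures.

Rearranging for v: v = [D / (1.73 · (7490/950)^0.38 · 55^0.75 · 1.35^-0.18)]^(1/0.41).
D = 3770 m.
(7490/950)^0.38 = 2.192
55^0.75 = 20.20
1.35^-0.18 = 0.9474
Denominator = 1.73 × 2.192 × 20.20 × 0.9474 = 72.57
D / 72.57 = 3770 / 72.57 = 51.95
v = 51.95^(1/0.41) = 51.95^2.439 = 15287 m/s

v ≈ 15.3 km/s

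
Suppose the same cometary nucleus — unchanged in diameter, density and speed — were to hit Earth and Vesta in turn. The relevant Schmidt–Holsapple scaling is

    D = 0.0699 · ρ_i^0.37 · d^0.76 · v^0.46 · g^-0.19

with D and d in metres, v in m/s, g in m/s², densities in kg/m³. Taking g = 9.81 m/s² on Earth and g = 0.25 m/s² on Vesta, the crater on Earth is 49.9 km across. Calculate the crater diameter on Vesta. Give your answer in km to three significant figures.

D ≈ 100 km

All impactor-dependent factors cancel in the ratio, leaving D_Vesta/D_Earth = (g_Vesta/g_Earth)^-0.19.
(0.25/9.81)^-0.19 = 0.02548^-0.19 = 2.008
D_Vesta = 2.008 × 49.9 km = 100 km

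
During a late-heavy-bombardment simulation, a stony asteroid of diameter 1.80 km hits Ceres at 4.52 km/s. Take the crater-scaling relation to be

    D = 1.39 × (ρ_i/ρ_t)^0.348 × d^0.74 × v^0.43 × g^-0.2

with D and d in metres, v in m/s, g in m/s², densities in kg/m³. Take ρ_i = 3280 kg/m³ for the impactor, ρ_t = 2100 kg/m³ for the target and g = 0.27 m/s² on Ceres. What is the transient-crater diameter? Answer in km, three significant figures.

In SI units: d = 1800 m, v = 4520 m/s.
(ρ_i/ρ_t)^0.348 = (3280/2100)^0.348 = 1.168
d^0.74 = 1800^0.74 = 256.4
v^0.43 = 4520^0.43 = 37.30
g^-0.2 = 0.27^-0.2 = 1.299
D = 1.39 × 1.168 × 256.4 × 37.30 × 1.299 = 20169 m
   = 20.17 km

D ≈ 20.2 km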